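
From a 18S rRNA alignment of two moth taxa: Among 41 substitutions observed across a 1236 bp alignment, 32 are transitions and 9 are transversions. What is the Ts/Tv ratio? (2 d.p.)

R = 32/9 = 3.555555… ≈ 3.56 (to 2 d.p.).

3.56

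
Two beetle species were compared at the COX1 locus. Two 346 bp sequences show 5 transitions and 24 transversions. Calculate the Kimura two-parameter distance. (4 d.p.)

P = 5/346 ≈ 0.014451 and Q = 24/346 ≈ 0.069364.
Under the Kimura two-parameter model, d = −½ ln(1 − 2P − Q) − ¼ ln(1 − 2Q).
1 − 2P − Q = 0.901734, giving −½ ln(0.901734) = 0.051718.
1 − 2Q = 0.861272, giving −¼ ln(0.861272) = 0.037336.
d = 0.051718 + 0.037336 = 0.089054.

0.0891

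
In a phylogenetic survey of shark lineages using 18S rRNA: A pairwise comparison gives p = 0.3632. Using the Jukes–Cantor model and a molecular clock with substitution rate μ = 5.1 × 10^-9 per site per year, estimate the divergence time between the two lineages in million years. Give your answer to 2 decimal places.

d = −(3/4) ln(1 − 4p/3) = −0.75 ln(1 − 0.484267) = −0.75 ln(0.515733)
  = −0.75 × (-0.662166) = 0.496625 substitutions/site.
Under a molecular clock d = 2μt, so t = d/(2μ) = 0.496625 / (2 × 5.1 × 10^-9) = 48.69 million years.

48.69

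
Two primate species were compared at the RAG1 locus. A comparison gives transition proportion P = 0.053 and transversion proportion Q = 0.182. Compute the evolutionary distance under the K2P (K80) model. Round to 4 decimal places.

0.2830

Under the Kimura two-parameter model, d = −½ ln(1 − 2P − Q) − ¼ ln(1 − 2Q).
1 − 2P − Q = 0.712, giving −½ ln(0.712) = 0.169839.
1 − 2Q = 0.636, giving −¼ ln(0.636) = 0.113139.
d = 0.169839 + 0.113139 = 0.282978.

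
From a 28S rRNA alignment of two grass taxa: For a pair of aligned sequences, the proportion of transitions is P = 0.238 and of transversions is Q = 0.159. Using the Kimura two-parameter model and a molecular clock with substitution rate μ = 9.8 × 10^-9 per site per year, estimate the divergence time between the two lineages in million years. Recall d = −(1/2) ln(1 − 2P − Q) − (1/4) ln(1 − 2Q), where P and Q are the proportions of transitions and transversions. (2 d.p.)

30.59

Under the Kimura two-parameter model, d = −½ ln(1 − 2P − Q) − ¼ ln(1 − 2Q).
1 − 2P − Q = 0.365, giving −½ ln(0.365) = 0.503929.
1 − 2Q = 0.682, giving −¼ ln(0.682) = 0.095681.
d = 0.503929 + 0.095681 = 0.599610.
Under a molecular clock d = 2μt, so t = d/(2μ) = 0.599610 / (2 × 9.8 × 10^-9) = 30.59 million years.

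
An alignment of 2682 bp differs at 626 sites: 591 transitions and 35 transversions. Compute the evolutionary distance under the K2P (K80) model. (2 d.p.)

P = 591/2682 ≈ 0.220358 and Q = 35/2682 ≈ 0.01305.
Under the Kimura two-parameter model, d = −½ ln(1 − 2P − Q) − ¼ ln(1 − 2Q).
1 − 2P − Q = 0.546234, giving −½ ln(0.546234) = 0.302354.
1 − 2Q = 0.9739, giving −¼ ln(0.9739) = 0.006612.
d = 0.302354 + 0.006612 = 0.308966.

0.31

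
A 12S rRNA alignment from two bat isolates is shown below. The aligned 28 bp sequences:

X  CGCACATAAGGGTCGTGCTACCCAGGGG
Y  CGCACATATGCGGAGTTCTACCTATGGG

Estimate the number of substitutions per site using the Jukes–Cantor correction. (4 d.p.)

0.3041

The sequences differ at 7 of 28 sites (9, 11, 13, 14, 17, 23, 25), so p = 7/28 = 0.25.
d = −(3/4) ln(1 − 4p/3) = −0.75 ln(1 − 0.333333) = −0.75 ln(0.666667)
  = −0.75 × (-0.405465) = 0.304099 substitutions/site.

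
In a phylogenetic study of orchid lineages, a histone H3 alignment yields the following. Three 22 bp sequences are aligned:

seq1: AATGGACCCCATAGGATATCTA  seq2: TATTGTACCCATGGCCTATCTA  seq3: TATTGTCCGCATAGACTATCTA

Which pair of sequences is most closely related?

seq2 and seq3

seq1–seq2: 7/22 differ, p = 0.318, d = 0.414.
seq1–seq3: 6/22 differ, p = 0.273, d = 0.339.
seq2–seq3: 4/22 differ, p = 0.182, d = 0.208.
The smallest distance is between seq2 and seq3.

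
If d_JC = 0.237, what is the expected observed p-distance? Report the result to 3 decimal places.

0.203

p = (3/4)(1 − e^(−4d/3)) = 0.75 × (1 − e^(-0.316)) = 0.75 × (1 − 0.729059) = 0.203206.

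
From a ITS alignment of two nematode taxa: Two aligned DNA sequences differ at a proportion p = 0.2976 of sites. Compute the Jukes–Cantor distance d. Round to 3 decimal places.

d = −(3/4) ln(1 − 4p/3) = −0.75 ln(1 − 0.3968) = −0.75 ln(0.6032)
  = −0.75 × (-0.505506) = 0.379130 substitutions/site.

0.379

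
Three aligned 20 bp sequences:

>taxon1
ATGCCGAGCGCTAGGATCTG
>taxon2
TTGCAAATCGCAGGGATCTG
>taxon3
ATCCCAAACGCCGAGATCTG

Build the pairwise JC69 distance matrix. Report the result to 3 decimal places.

d(taxon1,taxon2) = 0.383, d(taxon1,taxon3) = 0.383, d(taxon2,taxon3) = 0.383

taxon1–taxon2: 6/20 sites differ → p = 0.3, d = −0.75 ln(1 − 0.4) = 0.383119 ≈ 0.383.
taxon1–taxon3: 6/20 sites differ → p = 0.3, d = −0.75 ln(1 − 0.4) = 0.383119 ≈ 0.383.
taxon2–taxon3: 6/20 sites differ → p = 0.3, d = −0.75 ln(1 − 0.4) = 0.383119 ≈ 0.383.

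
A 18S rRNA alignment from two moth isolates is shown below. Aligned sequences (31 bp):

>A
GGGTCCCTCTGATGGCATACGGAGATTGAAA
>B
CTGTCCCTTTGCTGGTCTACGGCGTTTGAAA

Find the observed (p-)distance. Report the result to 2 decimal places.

0.26

The sequences differ at 8 of 31 positions (sites 1, 2, 9, 12, 16, 17, 23, 25).
p = 8/31 = 0.258064… ≈ 0.26 (to 2 d.p.).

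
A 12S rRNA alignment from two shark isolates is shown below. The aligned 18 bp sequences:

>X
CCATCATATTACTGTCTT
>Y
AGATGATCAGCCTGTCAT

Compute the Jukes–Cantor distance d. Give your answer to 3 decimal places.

The sequences differ at 8 of 18 sites (1, 2, 5, 8, 9, 10, 11, 17), so p = 8/18 ≈ 0.444444.
d = −(3/4) ln(1 − 4p/3) = −0.75 ln(1 − 0.592592) = −0.75 ln(0.407408)
  = −0.75 × (-0.897940) = 0.673455 substitutions/site.

0.673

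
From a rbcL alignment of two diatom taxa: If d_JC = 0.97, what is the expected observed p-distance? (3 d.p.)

0.544

p = (3/4)(1 − e^(−4d/3)) = 0.75 × (1 − e^(-1.293333)) = 0.75 × (1 − 0.274355) = 0.544234.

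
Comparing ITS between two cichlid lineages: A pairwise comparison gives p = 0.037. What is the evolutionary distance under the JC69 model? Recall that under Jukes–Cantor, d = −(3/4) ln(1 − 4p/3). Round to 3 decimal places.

d = −(3/4) ln(1 − 4p/3) = −0.75 ln(1 − 0.049333) = −0.75 ln(0.950667)
  = −0.75 × (-0.050591) = 0.037943 substitutions/site.

0.038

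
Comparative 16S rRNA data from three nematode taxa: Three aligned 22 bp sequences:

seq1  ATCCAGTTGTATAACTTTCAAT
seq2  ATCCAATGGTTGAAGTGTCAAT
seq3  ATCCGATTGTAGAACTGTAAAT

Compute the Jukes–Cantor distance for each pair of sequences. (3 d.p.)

d(seq1,seq2) = 0.339, d(seq1,seq3) = 0.271, d(seq2,seq3) = 0.271

seq1–seq2: 6/22 sites differ → p ≈ 0.272727, d = −0.75 ln(1 − 0.363636) = 0.338988 ≈ 0.339.
seq1–seq3: 5/22 sites differ → p ≈ 0.227273, d = −0.75 ln(1 − 0.303031) = 0.270761 ≈ 0.271.
seq2–seq3: 5/22 sites differ → p ≈ 0.227273, d = −0.75 ln(1 − 0.303031) = 0.270761 ≈ 0.271.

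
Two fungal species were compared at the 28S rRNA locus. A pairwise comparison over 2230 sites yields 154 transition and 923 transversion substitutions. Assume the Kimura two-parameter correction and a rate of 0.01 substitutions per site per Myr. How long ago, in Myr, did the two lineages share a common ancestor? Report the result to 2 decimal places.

42.06

P = 154/2230 ≈ 0.069058 and Q = 923/2230 ≈ 0.413901.
Under the Kimura two-parameter model, d = −½ ln(1 − 2P − Q) − ¼ ln(1 − 2Q).
1 − 2P − Q = 0.447983, giving −½ ln(0.447983) = 0.401500.
1 − 2Q = 0.172198, giving −¼ ln(0.172198) = 0.439778.
d = 0.401500 + 0.439778 = 0.841278.
Under a molecular clock d = 2μt, so t = d/(2μ) = 0.841278 / (2 × 0.01) = 42.06 Myr.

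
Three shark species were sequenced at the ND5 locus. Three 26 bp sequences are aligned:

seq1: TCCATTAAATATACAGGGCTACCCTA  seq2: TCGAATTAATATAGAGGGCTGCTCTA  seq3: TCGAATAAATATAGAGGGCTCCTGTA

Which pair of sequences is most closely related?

seq2 and seq3

seq1–seq2: 6/26 differ, p = 0.231, d = 0.276.
seq1–seq3: 6/26 differ, p = 0.231, d = 0.276.
seq2–seq3: 3/26 differ, p = 0.115, d = 0.125.
The smallest distance is between seq2 and seq3.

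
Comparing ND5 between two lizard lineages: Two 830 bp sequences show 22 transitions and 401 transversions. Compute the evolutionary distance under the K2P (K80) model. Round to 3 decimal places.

P = 22/830 ≈ 0.026506 and Q = 401/830 ≈ 0.483133.
Under the Kimura two-parameter model, d = −½ ln(1 − 2P − Q) − ¼ ln(1 − 2Q).
1 − 2P − Q = 0.463855, giving −½ ln(0.463855) = 0.384092.
1 − 2Q = 0.033734, giving −¼ ln(0.033734) = 0.847312.
d = 0.384092 + 0.847312 = 1.231404.

1.231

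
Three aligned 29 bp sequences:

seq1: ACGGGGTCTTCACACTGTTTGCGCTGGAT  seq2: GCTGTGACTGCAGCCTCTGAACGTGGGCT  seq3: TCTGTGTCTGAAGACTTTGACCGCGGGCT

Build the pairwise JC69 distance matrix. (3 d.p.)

d(seq1,seq2) = 0.774, d(seq1,seq3) = 0.602, d(seq2,seq3) = 0.291

seq1–seq2: 14/29 sites differ → p ≈ 0.482759, d = −0.75 ln(1 − 0.643679) = 0.773942 ≈ 0.774.
seq1–seq3: 12/29 sites differ → p ≈ 0.413793, d = −0.75 ln(1 − 0.551724) = 0.601760 ≈ 0.602.
seq2–seq3: 7/29 sites differ → p ≈ 0.241379, d = −0.75 ln(1 − 0.321839) = 0.291278 ≈ 0.291.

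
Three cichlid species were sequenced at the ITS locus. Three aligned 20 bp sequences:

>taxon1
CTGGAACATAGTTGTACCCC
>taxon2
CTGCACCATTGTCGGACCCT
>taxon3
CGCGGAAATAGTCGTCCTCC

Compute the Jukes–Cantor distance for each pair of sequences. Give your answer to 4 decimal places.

d(taxon1,taxon2) = 0.3831, d(taxon1,taxon3) = 0.4715, d(taxon2,taxon3) = 0.9913

taxon1–taxon2: 6/20 sites differ → p = 0.3, d = −0.75 ln(1 − 0.4) = 0.383119 ≈ 0.3831.
taxon1–taxon3: 7/20 sites differ → p = 0.35, d = −0.75 ln(1 − 0.466667) = 0.471457 ≈ 0.4715.
taxon2–taxon3: 11/20 sites differ → p = 0.55, d = −0.75 ln(1 − 0.733333) = 0.991316 ≈ 0.9913.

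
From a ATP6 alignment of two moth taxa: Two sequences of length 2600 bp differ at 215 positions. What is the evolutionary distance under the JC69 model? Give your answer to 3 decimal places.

0.088

p = 215/2600 ≈ 0.082692.
d = −(3/4) ln(1 − 4p/3) = −0.75 ln(1 − 0.110256) = −0.75 ln(0.889744)
  = −0.75 × (-0.116821) = 0.087616 substitutions/site.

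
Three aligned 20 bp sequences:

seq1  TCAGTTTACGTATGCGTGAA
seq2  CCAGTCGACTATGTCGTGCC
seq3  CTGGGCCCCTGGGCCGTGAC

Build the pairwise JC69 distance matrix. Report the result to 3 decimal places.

seq1–seq2: 10/20 sites differ → p = 0.5, d = −0.75 ln(1 − 0.666667) = 0.823960 ≈ 0.824.
seq1–seq3: 13/20 sites differ → p = 0.65, d = −0.75 ln(1 − 0.866667) = 1.511179 ≈ 1.511.
seq2–seq3: 9/20 sites differ → p = 0.45, d = −0.75 ln(1 − 0.6) = 0.687218 ≈ 0.687.

d(seq1,seq2) = 0.824, d(seq1,seq3) = 1.511, d(seq2,seq3) = 0.687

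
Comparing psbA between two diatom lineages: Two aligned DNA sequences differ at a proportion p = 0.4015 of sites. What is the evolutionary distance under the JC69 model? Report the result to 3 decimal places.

0.575

d = −(3/4) ln(1 − 4p/3) = −0.75 ln(1 − 0.535333) = −0.75 ln(0.464667)
  = −0.75 × (-0.766434) = 0.574826 substitutions/site.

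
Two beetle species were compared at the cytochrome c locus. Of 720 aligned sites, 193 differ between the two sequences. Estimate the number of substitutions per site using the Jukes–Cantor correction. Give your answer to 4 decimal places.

p = 193/720 ≈ 0.268056.
d = −(3/4) ln(1 − 4p/3) = −0.75 ln(1 − 0.357408) = −0.75 ln(0.642592)
  = −0.75 × (-0.442245) = 0.331684 substitutions/site.

0.3317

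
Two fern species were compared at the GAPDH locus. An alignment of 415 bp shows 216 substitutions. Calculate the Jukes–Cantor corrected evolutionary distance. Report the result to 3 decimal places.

p = 216/415 ≈ 0.520482.
d = −(3/4) ln(1 − 4p/3) = −0.75 ln(1 − 0.693976) = −0.75 ln(0.306024)
  = −0.75 × (-1.184092) = 0.888069 substitutions/site.

0.888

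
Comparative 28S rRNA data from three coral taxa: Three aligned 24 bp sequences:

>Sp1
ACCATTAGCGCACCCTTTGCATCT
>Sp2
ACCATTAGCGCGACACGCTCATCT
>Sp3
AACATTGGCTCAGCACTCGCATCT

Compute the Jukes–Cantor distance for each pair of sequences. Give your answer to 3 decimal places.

Sp1–Sp2: 7/24 sites differ → p ≈ 0.291667, d = −0.75 ln(1 − 0.388889) = 0.369358 ≈ 0.369.
Sp1–Sp3: 7/24 sites differ → p ≈ 0.291667, d = −0.75 ln(1 − 0.388889) = 0.369358 ≈ 0.369.
Sp2–Sp3: 7/24 sites differ → p ≈ 0.291667, d = −0.75 ln(1 − 0.388889) = 0.369358 ≈ 0.369.

d(Sp1,Sp2) = 0.369, d(Sp1,Sp3) = 0.369, d(Sp2,Sp3) = 0.369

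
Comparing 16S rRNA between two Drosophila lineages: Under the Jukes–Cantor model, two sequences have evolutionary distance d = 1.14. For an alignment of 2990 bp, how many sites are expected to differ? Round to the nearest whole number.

1752

Invert JC69: p = (3/4)(1 − e^(−4d/3)) = 0.75 × (1 − e^(-1.52)) = 0.75 × (1 − 0.218712) = 0.585966.
Expected differing sites = pL ≈ 0.585966 × 2990 = 1752.03834 ≈ 1752.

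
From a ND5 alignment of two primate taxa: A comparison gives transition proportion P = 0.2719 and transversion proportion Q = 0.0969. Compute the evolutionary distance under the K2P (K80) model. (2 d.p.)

Under the Kimura two-parameter model, d = −½ ln(1 − 2P − Q) − ¼ ln(1 − 2Q).
1 − 2P − Q = 0.3593, giving −½ ln(0.3593) = 0.511799.
1 − 2Q = 0.8062, giving −¼ ln(0.8062) = 0.053856.
d = 0.511799 + 0.053856 = 0.565655.

0.57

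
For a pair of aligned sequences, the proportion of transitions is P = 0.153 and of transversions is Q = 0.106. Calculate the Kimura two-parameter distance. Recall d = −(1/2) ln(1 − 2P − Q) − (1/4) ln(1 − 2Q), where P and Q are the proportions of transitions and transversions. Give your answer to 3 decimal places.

0.325

Under the Kimura two-parameter model, d = −½ ln(1 − 2P − Q) − ¼ ln(1 − 2Q).
1 − 2P − Q = 0.588, giving −½ ln(0.588) = 0.265514.
1 − 2Q = 0.788, giving −¼ ln(0.788) = 0.059564.
d = 0.265514 + 0.059564 = 0.325078.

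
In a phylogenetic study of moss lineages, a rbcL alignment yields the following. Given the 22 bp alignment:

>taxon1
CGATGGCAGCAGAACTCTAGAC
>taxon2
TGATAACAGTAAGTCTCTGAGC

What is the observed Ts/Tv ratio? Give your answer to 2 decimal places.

Transitions are A↔G and C↔T; transversions are all other mismatches.
Transitions: 9. Transversions: 1.
R = 9/1 = 9.00.

9.00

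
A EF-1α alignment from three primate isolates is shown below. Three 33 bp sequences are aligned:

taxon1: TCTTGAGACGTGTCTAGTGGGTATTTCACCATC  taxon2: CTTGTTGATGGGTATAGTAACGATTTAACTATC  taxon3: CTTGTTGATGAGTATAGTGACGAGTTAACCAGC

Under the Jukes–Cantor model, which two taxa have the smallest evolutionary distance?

taxon1–taxon2: 14/33 differ, p = 0.424, d = 0.625.
taxon1–taxon3: 14/33 differ, p = 0.424, d = 0.625.
taxon2–taxon3: 5/33 differ, p = 0.152, d = 0.169.
The smallest distance is between taxon2 and taxon3.

taxon2 and taxon3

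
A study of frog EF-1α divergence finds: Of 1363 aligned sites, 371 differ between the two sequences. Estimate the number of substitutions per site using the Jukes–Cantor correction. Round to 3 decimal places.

p = 371/1363 ≈ 0.272194.
d = −(3/4) ln(1 − 4p/3) = −0.75 ln(1 − 0.362925) = −0.75 ln(0.637075)
  = −0.75 × (-0.450868) = 0.338151 substitutions/site.

0.338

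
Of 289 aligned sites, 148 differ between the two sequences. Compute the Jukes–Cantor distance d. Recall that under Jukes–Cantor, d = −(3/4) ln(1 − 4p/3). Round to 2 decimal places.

p = 148/289 ≈ 0.512111.
d = −(3/4) ln(1 − 4p/3) = −0.75 ln(1 − 0.682815) = −0.75 ln(0.317185)
  = −0.75 × (-1.148270) = 0.861203 substitutions/site.

0.86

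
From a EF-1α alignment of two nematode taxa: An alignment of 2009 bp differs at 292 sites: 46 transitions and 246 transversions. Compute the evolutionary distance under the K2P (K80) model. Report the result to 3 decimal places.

0.162

P = 46/2009 ≈ 0.022897 and Q = 246/2009 ≈ 0.122449.
Under the Kimura two-parameter model, d = −½ ln(1 − 2P − Q) − ¼ ln(1 − 2Q).
1 − 2P − Q = 0.831757, giving −½ ln(0.831757) = 0.092107.
1 − 2Q = 0.755102, giving −¼ ln(0.755102) = 0.070226.
d = 0.092107 + 0.070226 = 0.162333.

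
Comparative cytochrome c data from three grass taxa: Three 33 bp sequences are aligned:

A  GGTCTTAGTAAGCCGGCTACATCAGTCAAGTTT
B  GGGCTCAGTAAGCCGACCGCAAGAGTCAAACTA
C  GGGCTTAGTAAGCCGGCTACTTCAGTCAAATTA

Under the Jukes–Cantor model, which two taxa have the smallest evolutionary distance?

A–B: 10/33 differ, p = 0.303, d = 0.388.
A–C: 4/33 differ, p = 0.121, d = 0.132.
B–C: 8/33 differ, p = 0.242, d = 0.293.
The smallest distance is between A and C.

A and C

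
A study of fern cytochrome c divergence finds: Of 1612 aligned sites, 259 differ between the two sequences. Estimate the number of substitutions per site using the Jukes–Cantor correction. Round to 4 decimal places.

p = 259/1612 ≈ 0.16067.
d = −(3/4) ln(1 − 4p/3) = −0.75 ln(1 − 0.214227) = −0.75 ln(0.785773)
  = −0.75 × (-0.241087) = 0.180815 substitutions/site.

0.1808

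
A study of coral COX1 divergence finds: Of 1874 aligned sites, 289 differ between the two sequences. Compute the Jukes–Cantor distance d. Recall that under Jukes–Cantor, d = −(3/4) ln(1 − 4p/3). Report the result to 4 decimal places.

p = 289/1874 ≈ 0.154216.
d = −(3/4) ln(1 − 4p/3) = −0.75 ln(1 − 0.205621) = −0.75 ln(0.794379)
  = −0.75 × (-0.230195) = 0.172646 substitutions/site.

0.1726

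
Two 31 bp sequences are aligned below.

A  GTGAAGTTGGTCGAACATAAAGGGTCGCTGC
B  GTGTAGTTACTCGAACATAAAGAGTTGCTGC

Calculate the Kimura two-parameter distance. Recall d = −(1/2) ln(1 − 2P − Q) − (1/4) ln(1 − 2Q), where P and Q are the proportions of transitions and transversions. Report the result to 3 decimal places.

0.184

Of 31 sites, 3 differences are transitions and 2 are transversions, so P = 3/31 ≈ 0.096774 and Q = 2/31 ≈ 0.064516.
Under the Kimura two-parameter model, d = −½ ln(1 − 2P − Q) − ¼ ln(1 − 2Q).
1 − 2P − Q = 0.741936, giving −½ ln(0.741936) = 0.149246.
1 − 2Q = 0.870968, giving −¼ ln(0.870968) = 0.034538.
d = 0.149246 + 0.034538 = 0.183784.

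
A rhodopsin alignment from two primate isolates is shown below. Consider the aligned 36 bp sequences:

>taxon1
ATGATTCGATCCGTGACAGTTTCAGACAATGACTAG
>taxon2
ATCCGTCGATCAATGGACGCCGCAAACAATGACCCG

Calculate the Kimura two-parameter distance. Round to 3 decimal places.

Of 36 sites, 6 differences are transitions and 8 are transversions, so P = 6/36 ≈ 0.166667 and Q = 8/36 ≈ 0.222222.
Under the Kimura two-parameter model, d = −½ ln(1 − 2P − Q) − ¼ ln(1 − 2Q).
1 − 2P − Q = 0.444444, giving −½ ln(0.444444) = 0.405466.
1 − 2Q = 0.555556, giving −¼ ln(0.555556) = 0.146946.
d = 0.405466 + 0.146946 = 0.552412.

0.552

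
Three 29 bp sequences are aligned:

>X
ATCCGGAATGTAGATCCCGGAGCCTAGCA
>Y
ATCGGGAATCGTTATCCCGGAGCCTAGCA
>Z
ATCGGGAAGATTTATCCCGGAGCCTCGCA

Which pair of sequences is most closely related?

X–Y: 5/29 differ, p = 0.172, d = 0.196.
X–Z: 6/29 differ, p = 0.207, d = 0.242.
Y–Z: 4/29 differ, p = 0.138, d = 0.152.
The smallest distance is between Y and Z.

Y and Z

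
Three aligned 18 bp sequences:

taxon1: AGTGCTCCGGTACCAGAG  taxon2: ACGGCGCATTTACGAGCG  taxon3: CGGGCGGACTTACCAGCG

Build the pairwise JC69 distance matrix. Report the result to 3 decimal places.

d(taxon1,taxon2) = 0.673, d(taxon1,taxon3) = 0.673, d(taxon2,taxon3) = 0.347

taxon1–taxon2: 8/18 sites differ → p ≈ 0.444444, d = −0.75 ln(1 − 0.592592) = 0.673455 ≈ 0.673.
taxon1–taxon3: 8/18 sites differ → p ≈ 0.444444, d = −0.75 ln(1 − 0.592592) = 0.673455 ≈ 0.673.
taxon2–taxon3: 5/18 sites differ → p ≈ 0.277778, d = −0.75 ln(1 − 0.370371) = 0.346968 ≈ 0.347.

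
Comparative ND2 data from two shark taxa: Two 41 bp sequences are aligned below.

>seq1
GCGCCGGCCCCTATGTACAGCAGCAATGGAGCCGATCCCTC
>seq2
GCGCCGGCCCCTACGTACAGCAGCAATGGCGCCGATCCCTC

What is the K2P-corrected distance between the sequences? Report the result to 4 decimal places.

Of 41 sites, 1 differences are transitions and 1 are transversions, so P = 1/41 ≈ 0.02439 and Q = 1/41 ≈ 0.02439.
Under the Kimura two-parameter model, d = −½ ln(1 − 2P − Q) − ¼ ln(1 − 2Q).
1 − 2P − Q = 0.92683, giving −½ ln(0.92683) = 0.037993.
1 − 2Q = 0.95122, giving −¼ ln(0.95122) = 0.012502.
d = 0.037993 + 0.012502 = 0.050495.

0.0505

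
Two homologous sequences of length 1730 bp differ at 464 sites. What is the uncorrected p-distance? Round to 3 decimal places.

p = 464/1730 = 0.268208… ≈ 0.268 (to 3 d.p.).

0.268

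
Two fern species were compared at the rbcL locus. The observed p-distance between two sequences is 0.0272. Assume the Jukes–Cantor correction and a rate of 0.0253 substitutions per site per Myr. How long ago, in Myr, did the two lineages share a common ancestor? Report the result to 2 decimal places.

d = −(3/4) ln(1 − 4p/3) = −0.75 ln(1 − 0.036267) = −0.75 ln(0.963733)
  = −0.75 × (-0.036941) = 0.027706 substitutions/site.
Under a molecular clock d = 2μt, so t = d/(2μ) = 0.027706 / (2 × 0.0253) = 0.55 Myr.

0.55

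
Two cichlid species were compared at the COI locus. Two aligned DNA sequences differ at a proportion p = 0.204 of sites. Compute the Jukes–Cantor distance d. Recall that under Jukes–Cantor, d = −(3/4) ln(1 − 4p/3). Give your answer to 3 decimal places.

d = −(3/4) ln(1 − 4p/3) = −0.75 ln(1 − 0.272) = −0.75 ln(0.728)
  = −0.75 × (-0.317454) = 0.238091 substitutions/site.

0.238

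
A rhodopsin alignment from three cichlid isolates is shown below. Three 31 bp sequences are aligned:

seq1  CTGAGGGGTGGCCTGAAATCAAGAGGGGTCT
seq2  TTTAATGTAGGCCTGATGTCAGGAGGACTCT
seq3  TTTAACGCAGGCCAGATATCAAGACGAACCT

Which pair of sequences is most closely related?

seq1–seq2: 11/31 differ, p = 0.355, d = 0.481.
seq1–seq3: 12/31 differ, p = 0.387, d = 0.544.
seq2–seq3: 8/31 differ, p = 0.258, d = 0.316.
The smallest distance is between seq2 and seq3.

seq2 and seq3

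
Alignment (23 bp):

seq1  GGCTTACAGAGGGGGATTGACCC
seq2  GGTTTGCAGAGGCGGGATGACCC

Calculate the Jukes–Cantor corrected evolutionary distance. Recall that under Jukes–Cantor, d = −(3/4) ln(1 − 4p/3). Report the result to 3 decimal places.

The sequences differ at 5 of 23 sites (3, 6, 13, 16, 17), so p = 5/23 ≈ 0.217391.
d = −(3/4) ln(1 − 4p/3) = −0.75 ln(1 − 0.289855) = −0.75 ln(0.710145)
  = −0.75 × (-0.342286) = 0.256715 substitutions/site.

0.257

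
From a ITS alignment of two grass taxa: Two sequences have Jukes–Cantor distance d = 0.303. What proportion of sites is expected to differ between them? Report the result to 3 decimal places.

0.249

p = (3/4)(1 − e^(−4d/3)) = 0.75 × (1 − e^(-0.404)) = 0.75 × (1 − 0.667644) = 0.249267.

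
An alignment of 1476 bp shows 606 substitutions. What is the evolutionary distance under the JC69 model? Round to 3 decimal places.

p = 606/1476 ≈ 0.410569.
d = −(3/4) ln(1 − 4p/3) = −0.75 ln(1 − 0.547425) = −0.75 ln(0.452575)
  = −0.75 × (-0.792802) = 0.594602 substitutions/site.

0.595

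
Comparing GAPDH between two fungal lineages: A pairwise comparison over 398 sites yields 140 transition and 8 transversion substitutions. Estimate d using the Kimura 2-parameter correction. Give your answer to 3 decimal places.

0.653

P = 140/398 ≈ 0.351759 and Q = 8/398 ≈ 0.020101.
Under the Kimura two-parameter model, d = −½ ln(1 − 2P − Q) − ¼ ln(1 − 2Q).
1 − 2P − Q = 0.276381, giving −½ ln(0.276381) = 0.642987.
1 − 2Q = 0.959798, giving −¼ ln(0.959798) = 0.010258.
d = 0.642987 + 0.010258 = 0.653245.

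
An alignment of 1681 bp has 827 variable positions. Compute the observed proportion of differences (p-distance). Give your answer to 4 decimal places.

p = 827/1681 = 0.491969… ≈ 0.4920 (to 4 d.p.).

0.4920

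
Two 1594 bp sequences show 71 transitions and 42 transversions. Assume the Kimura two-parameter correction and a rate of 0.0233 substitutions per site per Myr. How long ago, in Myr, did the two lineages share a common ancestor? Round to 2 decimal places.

1.61

P = 71/1594 ≈ 0.044542 and Q = 42/1594 ≈ 0.026349.
Under the Kimura two-parameter model, d = −½ ln(1 − 2P − Q) − ¼ ln(1 − 2Q).
1 − 2P − Q = 0.884567, giving −½ ln(0.884567) = 0.061329.
1 − 2Q = 0.947302, giving −¼ ln(0.947302) = 0.013534.
d = 0.061329 + 0.013534 = 0.074863.
Under a molecular clock d = 2μt, so t = d/(2μ) = 0.074863 / (2 × 0.0233) = 1.61 Myr.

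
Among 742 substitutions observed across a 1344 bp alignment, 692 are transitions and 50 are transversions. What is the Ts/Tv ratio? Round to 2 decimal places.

R = 692/50 = 13.84.

13.84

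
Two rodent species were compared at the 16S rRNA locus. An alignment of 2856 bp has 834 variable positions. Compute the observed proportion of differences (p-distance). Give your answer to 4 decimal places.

0.2920

p = 834/2856 = 0.292016… ≈ 0.2920 (to 4 d.p.).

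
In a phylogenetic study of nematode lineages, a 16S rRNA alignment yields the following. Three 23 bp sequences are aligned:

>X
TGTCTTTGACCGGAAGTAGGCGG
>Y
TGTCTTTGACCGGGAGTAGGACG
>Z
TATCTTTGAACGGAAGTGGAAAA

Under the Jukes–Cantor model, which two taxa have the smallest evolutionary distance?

X–Y: 3/23 differ, p = 0.130, d = 0.143.
X–Z: 7/23 differ, p = 0.304, d = 0.390.
Y–Z: 7/23 differ, p = 0.304, d = 0.390.
The smallest distance is between X and Y.

X and Y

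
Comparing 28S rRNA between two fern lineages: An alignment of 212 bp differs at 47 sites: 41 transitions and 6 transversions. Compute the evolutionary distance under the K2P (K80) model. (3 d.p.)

P = 41/212 ≈ 0.193396 and Q = 6/212 ≈ 0.028302.
Under the Kimura two-parameter model, d = −½ ln(1 − 2P − Q) − ¼ ln(1 − 2Q).
1 − 2P − Q = 0.584906, giving −½ ln(0.584906) = 0.268152.
1 − 2Q = 0.943396, giving −¼ ln(0.943396) = 0.014567.
d = 0.268152 + 0.014567 = 0.282719.

0.283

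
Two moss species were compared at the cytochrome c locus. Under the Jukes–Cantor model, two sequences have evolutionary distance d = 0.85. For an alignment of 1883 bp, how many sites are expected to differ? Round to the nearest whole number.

958

Invert JC69: p = (3/4)(1 − e^(−4d/3)) = 0.75 × (1 − e^(-1.133333)) = 0.75 × (1 − 0.321958) = 0.508532.
Expected differing sites = pL ≈ 0.508532 × 1883 = 957.565756 ≈ 958.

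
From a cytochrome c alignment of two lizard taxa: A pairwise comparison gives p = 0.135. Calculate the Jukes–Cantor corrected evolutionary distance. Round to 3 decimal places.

d = −(3/4) ln(1 − 4p/3) = −0.75 ln(1 − 0.18) = −0.75 ln(0.82)
  = −0.75 × (-0.198451) = 0.148838 substitutions/site.

0.149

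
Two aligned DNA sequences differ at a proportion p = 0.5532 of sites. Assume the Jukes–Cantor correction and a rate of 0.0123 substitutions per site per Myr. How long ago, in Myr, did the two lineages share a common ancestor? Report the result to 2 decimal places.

40.79

d = −(3/4) ln(1 − 4p/3) = −0.75 ln(1 − 0.7376) = −0.75 ln(0.2624)
  = −0.75 × (-1.337885) = 1.003414 substitutions/site.
Under a molecular clock d = 2μt, so t = d/(2μ) = 1.003414 / (2 × 0.0123) = 40.79 Myr.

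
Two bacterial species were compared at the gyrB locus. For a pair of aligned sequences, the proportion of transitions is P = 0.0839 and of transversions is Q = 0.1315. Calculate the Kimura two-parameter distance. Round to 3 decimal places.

0.254

Under the Kimura two-parameter model, d = −½ ln(1 − 2P − Q) − ¼ ln(1 − 2Q).
1 − 2P − Q = 0.7007, giving −½ ln(0.7007) = 0.177838.
1 − 2Q = 0.737, giving −¼ ln(0.737) = 0.076292.
d = 0.177838 + 0.076292 = 0.254130.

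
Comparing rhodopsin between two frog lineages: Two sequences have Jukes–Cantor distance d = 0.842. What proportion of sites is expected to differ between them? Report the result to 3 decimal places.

0.506

p = (3/4)(1 − e^(−4d/3)) = 0.75 × (1 − e^(-1.122667)) = 0.75 × (1 − 0.325411) = 0.505942.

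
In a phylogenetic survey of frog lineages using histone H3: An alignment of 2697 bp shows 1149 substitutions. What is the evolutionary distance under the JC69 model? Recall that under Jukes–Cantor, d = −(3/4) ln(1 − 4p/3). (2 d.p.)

0.63

p = 1149/2697 ≈ 0.426029.
d = −(3/4) ln(1 − 4p/3) = −0.75 ln(1 − 0.568039) = −0.75 ln(0.431961)
  = −0.75 × (-0.839420) = 0.629565 substitutions/site.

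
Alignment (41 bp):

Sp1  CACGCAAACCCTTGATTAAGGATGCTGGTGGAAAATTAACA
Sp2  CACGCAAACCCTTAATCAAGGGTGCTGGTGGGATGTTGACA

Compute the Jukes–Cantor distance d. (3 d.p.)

0.194

The sequences differ at 7 of 41 sites (14, 17, 22, 32, 34, 35, 38), so p = 7/41 ≈ 0.170732.
d = −(3/4) ln(1 − 4p/3) = −0.75 ln(1 − 0.227643) = −0.75 ln(0.772357)
  = −0.75 × (-0.258308) = 0.193731 substitutions/site.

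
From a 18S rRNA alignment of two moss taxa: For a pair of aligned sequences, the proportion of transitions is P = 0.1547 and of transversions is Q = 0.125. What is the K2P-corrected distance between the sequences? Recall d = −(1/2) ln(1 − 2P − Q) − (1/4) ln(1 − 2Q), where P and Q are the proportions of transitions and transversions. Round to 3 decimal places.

0.357

Under the Kimura two-parameter model, d = −½ ln(1 − 2P − Q) − ¼ ln(1 − 2Q).
1 − 2P − Q = 0.5656, giving −½ ln(0.5656) = 0.284934.
1 − 2Q = 0.75, giving −¼ ln(0.75) = 0.071921.
d = 0.284934 + 0.071921 = 0.356855.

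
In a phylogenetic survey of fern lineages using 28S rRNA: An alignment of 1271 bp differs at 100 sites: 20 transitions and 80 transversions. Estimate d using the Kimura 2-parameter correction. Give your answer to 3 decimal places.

0.083

P = 20/1271 ≈ 0.015736 and Q = 80/1271 ≈ 0.062943.
Under the Kimura two-parameter model, d = −½ ln(1 − 2P − Q) − ¼ ln(1 − 2Q).
1 − 2P − Q = 0.905585, giving −½ ln(0.905585) = 0.049587.
1 − 2Q = 0.874114, giving −¼ ln(0.874114) = 0.033636.
d = 0.049587 + 0.033636 = 0.083223.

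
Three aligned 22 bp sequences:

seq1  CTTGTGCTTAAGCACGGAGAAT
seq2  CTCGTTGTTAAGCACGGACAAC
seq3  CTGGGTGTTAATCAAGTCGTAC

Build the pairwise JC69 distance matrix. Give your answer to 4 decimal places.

seq1–seq2: 5/22 sites differ → p ≈ 0.227273, d = −0.75 ln(1 − 0.303031) = 0.270761 ≈ 0.2708.
seq1–seq3: 10/22 sites differ → p ≈ 0.454545, d = −0.75 ln(1 − 0.60606) = 0.698667 ≈ 0.6987.
seq2–seq3: 8/22 sites differ → p ≈ 0.363636, d = −0.75 ln(1 − 0.484848) = 0.497470 ≈ 0.4975.

d(seq1,seq2) = 0.2708, d(seq1,seq3) = 0.6987, d(seq2,seq3) = 0.4975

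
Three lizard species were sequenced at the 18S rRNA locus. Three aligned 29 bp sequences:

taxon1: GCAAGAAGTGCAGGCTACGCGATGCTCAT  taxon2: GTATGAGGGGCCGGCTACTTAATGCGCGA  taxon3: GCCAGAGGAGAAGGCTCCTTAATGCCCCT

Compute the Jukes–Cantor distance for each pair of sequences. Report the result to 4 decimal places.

d(taxon1,taxon2) = 0.5285, d(taxon1,taxon3) = 0.4618, d(taxon2,taxon3) = 0.4618

taxon1–taxon2: 11/29 sites differ → p ≈ 0.37931, d = −0.75 ln(1 − 0.505747) = 0.528531 ≈ 0.5285.
taxon1–taxon3: 10/29 sites differ → p ≈ 0.344828, d = −0.75 ln(1 − 0.459771) = 0.461822 ≈ 0.4618.
taxon2–taxon3: 10/29 sites differ → p ≈ 0.344828, d = −0.75 ln(1 − 0.459771) = 0.461822 ≈ 0.4618.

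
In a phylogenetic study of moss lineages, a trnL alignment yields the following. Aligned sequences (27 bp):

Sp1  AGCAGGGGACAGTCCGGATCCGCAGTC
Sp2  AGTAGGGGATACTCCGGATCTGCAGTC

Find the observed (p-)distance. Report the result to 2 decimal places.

The sequences differ at 4 of 27 positions (sites 3, 10, 12, 21).
p = 4/27 = 0.148148… ≈ 0.15 (to 2 d.p.).

0.15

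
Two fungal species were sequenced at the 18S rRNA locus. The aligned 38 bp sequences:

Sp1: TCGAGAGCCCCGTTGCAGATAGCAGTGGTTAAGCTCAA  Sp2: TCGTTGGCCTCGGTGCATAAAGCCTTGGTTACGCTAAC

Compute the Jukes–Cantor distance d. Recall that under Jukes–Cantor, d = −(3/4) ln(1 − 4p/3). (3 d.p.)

The sequences differ at 12 of 38 sites, so p = 12/38 ≈ 0.315789.
d = −(3/4) ln(1 − 4p/3) = −0.75 ln(1 − 0.421052) = −0.75 ln(0.578948)
  = −0.75 × (-0.546543) = 0.409907 substitutions/site.

0.410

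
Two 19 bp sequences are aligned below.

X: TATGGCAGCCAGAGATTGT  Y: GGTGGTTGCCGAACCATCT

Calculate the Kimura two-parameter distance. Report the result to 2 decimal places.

0.92

Of 19 sites, 4 differences are transitions and 6 are transversions, so P = 4/19 ≈ 0.210526 and Q = 6/19 ≈ 0.315789.
Under the Kimura two-parameter model, d = −½ ln(1 − 2P − Q) − ¼ ln(1 − 2Q).
1 − 2P − Q = 0.263159, giving −½ ln(0.263159) = 0.667498.
1 − 2Q = 0.368422, giving −¼ ln(0.368422) = 0.249632.
d = 0.667498 + 0.249632 = 0.917130.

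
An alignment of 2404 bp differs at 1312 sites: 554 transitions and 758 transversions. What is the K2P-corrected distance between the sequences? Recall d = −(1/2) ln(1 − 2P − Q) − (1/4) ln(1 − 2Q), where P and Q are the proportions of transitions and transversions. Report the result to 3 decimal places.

P = 554/2404 ≈ 0.230449 and Q = 758/2404 ≈ 0.315308.
Under the Kimura two-parameter model, d = −½ ln(1 − 2P − Q) − ¼ ln(1 − 2Q).
1 − 2P − Q = 0.223794, giving −½ ln(0.223794) = 0.748515.
1 − 2Q = 0.369384, giving −¼ ln(0.369384) = 0.248980.
d = 0.748515 + 0.248980 = 0.997495.

0.997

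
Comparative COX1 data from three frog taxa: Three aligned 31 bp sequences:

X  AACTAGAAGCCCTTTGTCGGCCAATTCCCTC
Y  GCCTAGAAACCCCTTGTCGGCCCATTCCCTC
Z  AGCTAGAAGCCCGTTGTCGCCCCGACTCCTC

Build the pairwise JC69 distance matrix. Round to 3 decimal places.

d(X,Y) = 0.182, d(X,Z) = 0.316, d(Y,Z) = 0.367

X–Y: 5/31 sites differ → p ≈ 0.16129, d = −0.75 ln(1 − 0.215053) = 0.181604 ≈ 0.182.
X–Z: 8/31 sites differ → p ≈ 0.258065, d = −0.75 ln(1 − 0.344087) = 0.316295 ≈ 0.316.
Y–Z: 9/31 sites differ → p ≈ 0.290323, d = −0.75 ln(1 − 0.387097) = 0.367161 ≈ 0.367.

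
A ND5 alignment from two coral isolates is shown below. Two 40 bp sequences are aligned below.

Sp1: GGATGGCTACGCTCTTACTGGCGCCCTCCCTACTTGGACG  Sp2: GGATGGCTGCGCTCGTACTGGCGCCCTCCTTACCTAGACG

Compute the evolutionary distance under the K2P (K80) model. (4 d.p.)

0.1403

Of 40 sites, 4 differences are transitions and 1 are transversions, so P = 4/40 = 0.1 and Q = 1/40 = 0.025.
Under the Kimura two-parameter model, d = −½ ln(1 − 2P − Q) − ¼ ln(1 − 2Q).
1 − 2P − Q = 0.775, giving −½ ln(0.775) = 0.127446.
1 − 2Q = 0.95, giving −¼ ln(0.95) = 0.012823.
d = 0.127446 + 0.012823 = 0.140269.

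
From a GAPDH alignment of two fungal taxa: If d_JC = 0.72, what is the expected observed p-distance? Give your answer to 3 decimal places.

0.463

p = (3/4)(1 − e^(−4d/3)) = 0.75 × (1 − e^(-0.96)) = 0.75 × (1 − 0.382893) = 0.462830.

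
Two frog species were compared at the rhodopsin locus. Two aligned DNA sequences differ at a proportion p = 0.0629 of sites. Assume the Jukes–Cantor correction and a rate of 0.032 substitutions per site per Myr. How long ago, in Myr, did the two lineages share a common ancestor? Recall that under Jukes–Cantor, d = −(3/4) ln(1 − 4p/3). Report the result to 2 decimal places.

d = −(3/4) ln(1 − 4p/3) = −0.75 ln(1 − 0.083867) = −0.75 ln(0.916133)
  = −0.75 × (-0.087594) = 0.065696 substitutions/site.
Under a molecular clock d = 2μt, so t = d/(2μ) = 0.065696 / (2 × 0.032) = 1.03 Myr.

1.03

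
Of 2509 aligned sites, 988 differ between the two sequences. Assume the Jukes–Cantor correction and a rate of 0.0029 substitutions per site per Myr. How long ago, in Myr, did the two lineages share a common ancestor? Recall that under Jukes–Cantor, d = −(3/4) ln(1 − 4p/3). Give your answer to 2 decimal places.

96.28

p = 988/2509 ≈ 0.393782.
d = −(3/4) ln(1 − 4p/3) = −0.75 ln(1 − 0.525043) = −0.75 ln(0.474957)
  = −0.75 × (-0.744531) = 0.558398 substitutions/site.
Under a molecular clock d = 2μt, so t = d/(2μ) = 0.558398 / (2 × 0.0029) = 96.28 Myr.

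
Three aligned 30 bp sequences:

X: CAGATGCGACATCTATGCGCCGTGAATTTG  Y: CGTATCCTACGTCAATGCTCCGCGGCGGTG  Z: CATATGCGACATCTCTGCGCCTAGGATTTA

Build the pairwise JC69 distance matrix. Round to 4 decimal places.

X–Y: 12/30 sites differ → p = 0.4, d = −0.75 ln(1 − 0.533333) = 0.571605 ≈ 0.5716.
X–Z: 6/30 sites differ → p = 0.2, d = −0.75 ln(1 − 0.266667) = 0.232617 ≈ 0.2326.
Y–Z: 13/30 sites differ → p ≈ 0.433333, d = −0.75 ln(1 − 0.577777) = 0.646666 ≈ 0.6467.

d(X,Y) = 0.5716, d(X,Z) = 0.2326, d(Y,Z) = 0.6467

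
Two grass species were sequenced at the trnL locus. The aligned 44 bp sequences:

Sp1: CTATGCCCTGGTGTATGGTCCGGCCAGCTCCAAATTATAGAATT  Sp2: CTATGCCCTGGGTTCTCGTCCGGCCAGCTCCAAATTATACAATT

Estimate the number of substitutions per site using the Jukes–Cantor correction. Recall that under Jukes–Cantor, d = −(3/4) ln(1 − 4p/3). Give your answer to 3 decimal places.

0.123

The sequences differ at 5 of 44 sites (12, 13, 15, 17, 40), so p = 5/44 ≈ 0.113636.
d = −(3/4) ln(1 − 4p/3) = −0.75 ln(1 − 0.151515) = −0.75 ln(0.848485)
  = −0.75 × (-0.164303) = 0.123227 substitutions/site.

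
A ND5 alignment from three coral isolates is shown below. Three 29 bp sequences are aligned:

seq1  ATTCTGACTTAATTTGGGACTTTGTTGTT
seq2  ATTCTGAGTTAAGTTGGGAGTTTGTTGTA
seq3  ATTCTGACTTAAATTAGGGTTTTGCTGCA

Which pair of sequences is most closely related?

seq1 and seq2

seq1–seq2: 4/29 differ, p = 0.138, d = 0.152.
seq1–seq3: 7/29 differ, p = 0.241, d = 0.291.
seq2–seq3: 7/29 differ, p = 0.241, d = 0.291.
The smallest distance is between seq1 and seq2.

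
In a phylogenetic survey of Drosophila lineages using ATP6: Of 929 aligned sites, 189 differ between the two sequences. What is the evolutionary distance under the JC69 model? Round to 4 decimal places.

p = 189/929 ≈ 0.203445.
d = −(3/4) ln(1 − 4p/3) = −0.75 ln(1 − 0.27126) = −0.75 ln(0.72874)
  = −0.75 × (-0.316438) = 0.237329 substitutions/site.

0.2373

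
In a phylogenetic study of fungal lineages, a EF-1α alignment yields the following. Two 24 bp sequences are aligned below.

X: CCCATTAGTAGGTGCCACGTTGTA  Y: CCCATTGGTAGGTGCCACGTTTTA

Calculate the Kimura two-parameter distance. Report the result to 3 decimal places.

Of 24 sites, 1 differences are transitions and 1 are transversions, so P = 1/24 ≈ 0.041667 and Q = 1/24 ≈ 0.041667.
Under the Kimura two-parameter model, d = −½ ln(1 − 2P − Q) − ¼ ln(1 − 2Q).
1 − 2P − Q = 0.874999, giving −½ ln(0.874999) = 0.066766.
1 − 2Q = 0.916666, giving −¼ ln(0.916666) = 0.021753.
d = 0.066766 + 0.021753 = 0.088519.

0.089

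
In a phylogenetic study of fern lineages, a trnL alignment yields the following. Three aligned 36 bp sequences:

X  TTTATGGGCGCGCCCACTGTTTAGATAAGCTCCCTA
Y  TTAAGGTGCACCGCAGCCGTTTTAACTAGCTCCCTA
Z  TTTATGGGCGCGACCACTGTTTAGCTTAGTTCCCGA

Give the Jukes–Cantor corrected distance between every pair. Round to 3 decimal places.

X–Y: 13/36 sites differ → p ≈ 0.361111, d = −0.75 ln(1 − 0.481481) = 0.492584 ≈ 0.493.
X–Z: 5/36 sites differ → p ≈ 0.138889, d = −0.75 ln(1 − 0.185185) = 0.153596 ≈ 0.154.
Y–Z: 15/36 sites differ → p ≈ 0.416667, d = −0.75 ln(1 − 0.555556) = 0.608198 ≈ 0.608.

d(X,Y) = 0.493, d(X,Z) = 0.154, d(Y,Z) = 0.608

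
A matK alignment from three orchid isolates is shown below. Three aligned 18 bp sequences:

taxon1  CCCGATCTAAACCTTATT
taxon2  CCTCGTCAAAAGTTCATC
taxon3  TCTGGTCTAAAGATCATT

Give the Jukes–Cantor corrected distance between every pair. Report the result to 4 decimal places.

taxon1–taxon2: 8/18 sites differ → p ≈ 0.444444, d = −0.75 ln(1 − 0.592592) = 0.673455 ≈ 0.6735.
taxon1–taxon3: 6/18 sites differ → p ≈ 0.333333, d = −0.75 ln(1 − 0.444444) = 0.440839 ≈ 0.4408.
taxon2–taxon3: 5/18 sites differ → p ≈ 0.277778, d = −0.75 ln(1 − 0.370371) = 0.346968 ≈ 0.3470.

d(taxon1,taxon2) = 0.6735, d(taxon1,taxon3) = 0.4408, d(taxon2,taxon3) = 0.3470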